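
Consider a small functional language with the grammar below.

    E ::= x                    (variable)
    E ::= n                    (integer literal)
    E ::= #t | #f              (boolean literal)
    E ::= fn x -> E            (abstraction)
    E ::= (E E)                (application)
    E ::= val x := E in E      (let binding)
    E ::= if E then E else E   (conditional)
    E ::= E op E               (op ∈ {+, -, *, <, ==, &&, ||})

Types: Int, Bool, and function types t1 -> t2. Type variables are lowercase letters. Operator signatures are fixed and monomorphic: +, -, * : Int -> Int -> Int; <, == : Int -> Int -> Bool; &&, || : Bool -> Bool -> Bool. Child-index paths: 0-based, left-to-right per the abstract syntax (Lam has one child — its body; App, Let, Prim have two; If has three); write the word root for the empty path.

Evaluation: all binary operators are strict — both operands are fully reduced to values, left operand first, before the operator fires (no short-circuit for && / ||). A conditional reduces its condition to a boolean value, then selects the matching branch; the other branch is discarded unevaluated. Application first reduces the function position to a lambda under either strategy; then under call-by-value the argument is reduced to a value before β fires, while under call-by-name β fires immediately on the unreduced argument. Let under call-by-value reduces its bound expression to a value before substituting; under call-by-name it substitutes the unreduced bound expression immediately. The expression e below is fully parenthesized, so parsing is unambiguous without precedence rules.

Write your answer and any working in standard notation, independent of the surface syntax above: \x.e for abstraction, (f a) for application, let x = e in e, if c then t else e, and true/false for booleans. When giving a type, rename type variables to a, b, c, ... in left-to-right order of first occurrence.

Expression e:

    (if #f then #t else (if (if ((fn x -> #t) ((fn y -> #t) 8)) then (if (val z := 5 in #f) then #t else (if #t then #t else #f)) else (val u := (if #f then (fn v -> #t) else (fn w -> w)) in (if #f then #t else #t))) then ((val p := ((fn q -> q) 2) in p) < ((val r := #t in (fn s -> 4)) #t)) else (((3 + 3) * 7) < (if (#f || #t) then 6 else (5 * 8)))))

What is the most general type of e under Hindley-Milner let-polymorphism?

Answer: Bool

Trace:
  unify Bool ~ Bool
\x._ : a -> Bool
\y._ : b -> Bool
  unify b -> Bool ~ Int -> c
  unify b ~ Int
  unify Bool ~ c
_ _ : Bool
  unify a -> Bool ~ Bool -> d
  unify a ~ Bool
  unify Bool ~ d
_ _ : Bool
  unify Bool ~ Bool
let z : Int
  unify Bool ~ Bool
  unify Bool ~ Bool
  unify Bool ~ Bool
  unify Bool ~ Bool
  unify Bool ~ Bool
\v._ : e -> Bool
w : f
\w._ : f -> f
  unify e -> Bool ~ f -> f
  unify e ~ f
  unify Bool ~ f
let u : Bool -> Bool
  unify Bool ~ Bool
  unify Bool ~ Bool
  unify Bool ~ Bool
  unify Bool ~ Bool
q : g
\q._ : g -> g
  unify g -> g ~ Int -> h
  unify g ~ Int
  unify Int ~ h
_ _ : Int
let p : Int
p : Int
  unify Int ~ Int
let r : Bool
\s._ : i -> Int
  unify i -> Int ~ Bool -> j
  unify i ~ Bool
  unify Int ~ j
_ _ : Int
  unify Int ~ Int
  unify Int ~ Int
  unify Int ~ Int
  unify Int ~ Int
  unify Int ~ Int
  unify Int ~ Int
  unify Bool ~ Bool
  unify Bool ~ Bool
  unify Bool ~ Bool
  unify Int ~ Int
  unify Int ~ Int
  unify Int ~ Int
  unify Int ~ Int
  unify Bool ~ Bool
  unify Bool ~ Bool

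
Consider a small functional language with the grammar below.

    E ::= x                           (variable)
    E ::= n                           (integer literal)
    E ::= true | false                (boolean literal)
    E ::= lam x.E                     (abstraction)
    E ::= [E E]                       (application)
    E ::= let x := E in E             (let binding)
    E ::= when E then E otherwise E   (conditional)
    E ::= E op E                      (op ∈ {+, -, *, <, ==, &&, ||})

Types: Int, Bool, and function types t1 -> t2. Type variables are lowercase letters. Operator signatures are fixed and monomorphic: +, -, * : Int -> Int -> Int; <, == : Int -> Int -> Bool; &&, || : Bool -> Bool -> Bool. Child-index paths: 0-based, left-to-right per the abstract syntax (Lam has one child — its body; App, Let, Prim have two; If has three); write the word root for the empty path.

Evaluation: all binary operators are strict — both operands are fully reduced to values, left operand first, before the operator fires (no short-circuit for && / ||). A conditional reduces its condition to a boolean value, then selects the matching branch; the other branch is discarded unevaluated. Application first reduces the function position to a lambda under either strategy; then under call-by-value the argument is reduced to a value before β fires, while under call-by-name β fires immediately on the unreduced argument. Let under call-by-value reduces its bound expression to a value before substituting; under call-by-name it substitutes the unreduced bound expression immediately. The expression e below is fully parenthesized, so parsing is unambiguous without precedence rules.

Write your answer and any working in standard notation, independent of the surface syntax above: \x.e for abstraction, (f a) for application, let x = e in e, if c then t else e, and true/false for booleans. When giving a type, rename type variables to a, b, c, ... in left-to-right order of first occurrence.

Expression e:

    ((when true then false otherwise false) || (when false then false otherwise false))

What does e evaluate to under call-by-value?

Trace:
step 0: ((if true then false else false) || (if false then false else false))
step 1: [if@0] (false || (if false then false else false))
step 2: [if@1] (false || false)
step 3: [delta@root] false

Answer: false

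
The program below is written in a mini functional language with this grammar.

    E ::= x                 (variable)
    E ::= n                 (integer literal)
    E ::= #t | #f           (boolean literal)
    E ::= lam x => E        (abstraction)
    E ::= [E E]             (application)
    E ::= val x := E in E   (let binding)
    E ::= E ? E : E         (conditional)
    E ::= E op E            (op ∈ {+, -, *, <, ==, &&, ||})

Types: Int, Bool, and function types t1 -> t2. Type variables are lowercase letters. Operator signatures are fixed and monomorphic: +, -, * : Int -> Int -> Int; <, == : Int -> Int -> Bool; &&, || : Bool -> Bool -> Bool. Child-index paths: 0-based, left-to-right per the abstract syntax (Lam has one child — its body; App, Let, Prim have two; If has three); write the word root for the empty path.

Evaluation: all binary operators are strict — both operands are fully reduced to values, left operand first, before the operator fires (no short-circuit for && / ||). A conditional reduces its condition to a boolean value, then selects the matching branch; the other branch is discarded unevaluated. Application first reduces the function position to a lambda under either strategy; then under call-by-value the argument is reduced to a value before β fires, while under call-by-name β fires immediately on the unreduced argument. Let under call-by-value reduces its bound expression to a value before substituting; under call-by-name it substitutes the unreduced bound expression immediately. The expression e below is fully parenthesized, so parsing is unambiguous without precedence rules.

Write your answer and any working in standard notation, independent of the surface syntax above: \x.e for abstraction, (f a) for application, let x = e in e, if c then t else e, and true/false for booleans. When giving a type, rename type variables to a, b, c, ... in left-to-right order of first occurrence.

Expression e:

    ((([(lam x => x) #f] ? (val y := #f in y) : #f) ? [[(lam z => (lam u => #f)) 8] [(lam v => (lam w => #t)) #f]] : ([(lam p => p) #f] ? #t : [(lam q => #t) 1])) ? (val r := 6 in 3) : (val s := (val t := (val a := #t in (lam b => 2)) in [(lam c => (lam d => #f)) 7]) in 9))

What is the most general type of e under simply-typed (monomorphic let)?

Answer: Int

Trace:
x : a
\x._ : a -> a
  unify a -> a ~ Bool -> b
  unify a ~ Bool
  unify Bool ~ b
_ _ : Bool
  unify Bool ~ Bool
let y : Bool
y : Bool
  unify Bool ~ Bool
  unify Bool ~ Bool
\u._ : d -> Bool
\z._ : c -> d -> Bool
  unify c -> d -> Bool ~ Int -> e
  unify c ~ Int
  unify d -> Bool ~ e
_ _ : d -> Bool
\w._ : g -> Bool
\v._ : f -> g -> Bool
  unify f -> g -> Bool ~ Bool -> h
  unify f ~ Bool
  unify g -> Bool ~ h
_ _ : g -> Bool
  unify d -> Bool ~ (g -> Bool) -> i
  unify d ~ g -> Bool
  unify Bool ~ i
_ _ : Bool
p : j
\p._ : j -> j
  unify j -> j ~ Bool -> k
  unify j ~ Bool
  unify Bool ~ k
_ _ : Bool
  unify Bool ~ Bool
\q._ : l -> Bool
  unify l -> Bool ~ Int -> m
  unify l ~ Int
  unify Bool ~ m
_ _ : Bool
  unify Bool ~ Bool
  unify Bool ~ Bool
  unify Bool ~ Bool
let r : Int
let a : Bool
\b._ : n -> Int
let t : n -> Int
\d._ : p -> Bool
\c._ : o -> p -> Bool
  unify o -> p -> Bool ~ Int -> q
  unify o ~ Int
  unify p -> Bool ~ q
_ _ : p -> Bool
let s : p -> Bool
  unify Int ~ Int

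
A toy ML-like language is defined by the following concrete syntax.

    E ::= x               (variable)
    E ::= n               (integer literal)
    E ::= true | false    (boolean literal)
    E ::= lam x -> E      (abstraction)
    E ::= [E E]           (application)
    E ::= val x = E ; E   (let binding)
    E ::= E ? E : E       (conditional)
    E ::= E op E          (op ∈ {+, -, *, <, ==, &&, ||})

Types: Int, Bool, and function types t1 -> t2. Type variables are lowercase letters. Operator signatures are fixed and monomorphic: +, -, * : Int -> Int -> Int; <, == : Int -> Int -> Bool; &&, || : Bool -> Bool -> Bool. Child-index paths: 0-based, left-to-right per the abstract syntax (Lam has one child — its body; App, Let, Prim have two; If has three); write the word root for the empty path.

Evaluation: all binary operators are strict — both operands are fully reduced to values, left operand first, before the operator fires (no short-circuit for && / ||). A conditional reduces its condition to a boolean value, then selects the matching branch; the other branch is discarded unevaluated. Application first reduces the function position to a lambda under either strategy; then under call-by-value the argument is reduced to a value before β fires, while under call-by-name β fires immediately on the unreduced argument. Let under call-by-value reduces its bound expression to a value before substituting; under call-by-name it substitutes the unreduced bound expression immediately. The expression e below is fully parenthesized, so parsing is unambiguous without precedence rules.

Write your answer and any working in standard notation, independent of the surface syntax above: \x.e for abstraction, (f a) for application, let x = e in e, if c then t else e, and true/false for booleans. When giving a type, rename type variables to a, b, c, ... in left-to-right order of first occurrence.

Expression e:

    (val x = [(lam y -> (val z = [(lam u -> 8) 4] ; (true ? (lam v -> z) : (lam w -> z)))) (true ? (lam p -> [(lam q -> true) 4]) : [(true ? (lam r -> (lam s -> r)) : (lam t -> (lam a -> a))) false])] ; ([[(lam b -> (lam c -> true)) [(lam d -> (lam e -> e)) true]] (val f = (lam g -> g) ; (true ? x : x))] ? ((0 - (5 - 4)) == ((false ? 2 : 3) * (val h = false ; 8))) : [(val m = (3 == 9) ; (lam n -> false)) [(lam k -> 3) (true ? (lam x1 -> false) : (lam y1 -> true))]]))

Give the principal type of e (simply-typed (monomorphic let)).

Answer: Bool

Trace:
\u._ : b -> Int
  unify b -> Int ~ Int -> c
  unify b ~ Int
  unify Int ~ c
_ _ : Int
let z : Int
  unify Bool ~ Bool
z : Int
\v._ : d -> Int
z : Int
\w._ : e -> Int
  unify d -> Int ~ e -> Int
  unify d ~ e
  unify Int ~ Int
\y._ : a -> e -> Int
  unify Bool ~ Bool
\q._ : g -> Bool
  unify g -> Bool ~ Int -> h
  unify g ~ Int
  unify Bool ~ h
_ _ : Bool
\p._ : f -> Bool
  unify Bool ~ Bool
r : i
\s._ : j -> i
\r._ : i -> j -> i
a : l
\a._ : l -> l
\t._ : k -> l -> l
  unify i -> j -> i ~ k -> l -> l
  unify i ~ k
  unify j -> k ~ l -> l
  unify j ~ l
  unify k ~ l
  unify l -> l -> l ~ Bool -> m
  unify l ~ Bool
  unify Bool -> Bool ~ m
_ _ : Bool -> Bool
  unify f -> Bool ~ Bool -> Bool
  unify f ~ Bool
  unify Bool ~ Bool
  unify a -> e -> Int ~ (Bool -> Bool) -> n
  unify a ~ Bool -> Bool
  unify e -> Int ~ n
_ _ : e -> Int
let x : e -> Int
\c._ : p -> Bool
\b._ : o -> p -> Bool
e : r
\e._ : r -> r
\d._ : q -> r -> r
  unify q -> r -> r ~ Bool -> s
  unify q ~ Bool
  unify r -> r ~ s
_ _ : r -> r
  unify o -> p -> Bool ~ (r -> r) -> t
  unify o ~ r -> r
  unify p -> Bool ~ t
_ _ : p -> Bool
g : u
\g._ : u -> u
let f : u -> u
  unify Bool ~ Bool
x : e -> Int
x : e -> Int
  unify e -> Int ~ e -> Int
  unify e ~ e
  unify Int ~ Int
  unify p -> Bool ~ (e -> Int) -> v
  unify p ~ e -> Int
  unify Bool ~ v
_ _ : Bool
  unify Bool ~ Bool
  unify Int ~ Int
  unify Int ~ Int
  unify Int ~ Int
  unify Int ~ Int
  unify Int ~ Int
  unify Bool ~ Bool
  unify Int ~ Int
  unify Int ~ Int
let h : Bool
  unify Int ~ Int
  unify Int ~ Int
  unify Int ~ Int
  unify Int ~ Int
let m : Bool
\n._ : w -> Bool
\k._ : x -> Int
  unify Bool ~ Bool
\x1._ : y -> Bool
\y1._ : z -> Bool
  unify y -> Bool ~ z -> Bool
  unify y ~ z
  unify Bool ~ Bool
  unify x -> Int ~ (z -> Bool) -> t26
  unify x ~ z -> Bool
  unify Int ~ t26
_ _ : Int
  unify w -> Bool ~ Int -> t27
  unify w ~ Int
  unify Bool ~ t27
_ _ : Bool
  unify Bool ~ Bool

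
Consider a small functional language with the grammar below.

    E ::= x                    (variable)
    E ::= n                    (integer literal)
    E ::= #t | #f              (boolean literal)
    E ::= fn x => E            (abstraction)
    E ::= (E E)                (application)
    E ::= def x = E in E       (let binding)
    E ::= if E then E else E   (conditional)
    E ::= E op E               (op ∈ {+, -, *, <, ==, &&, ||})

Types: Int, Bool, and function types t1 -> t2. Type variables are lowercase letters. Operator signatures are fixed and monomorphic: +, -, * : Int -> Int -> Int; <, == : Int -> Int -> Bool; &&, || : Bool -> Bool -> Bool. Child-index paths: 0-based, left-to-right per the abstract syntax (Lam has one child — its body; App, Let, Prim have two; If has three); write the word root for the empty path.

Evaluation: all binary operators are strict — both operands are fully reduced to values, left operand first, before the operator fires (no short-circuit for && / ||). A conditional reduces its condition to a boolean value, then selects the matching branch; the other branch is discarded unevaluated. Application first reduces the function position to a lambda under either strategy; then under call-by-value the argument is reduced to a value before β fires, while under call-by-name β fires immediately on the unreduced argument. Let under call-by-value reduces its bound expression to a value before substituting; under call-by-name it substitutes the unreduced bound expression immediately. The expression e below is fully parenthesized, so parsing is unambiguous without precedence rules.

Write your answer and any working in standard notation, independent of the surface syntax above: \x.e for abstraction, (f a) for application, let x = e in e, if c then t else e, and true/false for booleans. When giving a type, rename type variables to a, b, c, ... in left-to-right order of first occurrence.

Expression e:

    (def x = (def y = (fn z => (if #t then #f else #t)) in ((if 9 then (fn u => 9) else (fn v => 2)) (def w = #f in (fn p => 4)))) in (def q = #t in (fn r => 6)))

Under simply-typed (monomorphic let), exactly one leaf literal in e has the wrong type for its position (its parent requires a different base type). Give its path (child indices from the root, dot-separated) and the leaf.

Answer: 0.1.0.0 : 9

Trace:
  unify Bool ~ Bool
  unify Bool ~ Bool
\z._ : a -> Bool
let y : a -> Bool
  unify Int ~ Bool
  FAIL: mismatch Int ~ Bool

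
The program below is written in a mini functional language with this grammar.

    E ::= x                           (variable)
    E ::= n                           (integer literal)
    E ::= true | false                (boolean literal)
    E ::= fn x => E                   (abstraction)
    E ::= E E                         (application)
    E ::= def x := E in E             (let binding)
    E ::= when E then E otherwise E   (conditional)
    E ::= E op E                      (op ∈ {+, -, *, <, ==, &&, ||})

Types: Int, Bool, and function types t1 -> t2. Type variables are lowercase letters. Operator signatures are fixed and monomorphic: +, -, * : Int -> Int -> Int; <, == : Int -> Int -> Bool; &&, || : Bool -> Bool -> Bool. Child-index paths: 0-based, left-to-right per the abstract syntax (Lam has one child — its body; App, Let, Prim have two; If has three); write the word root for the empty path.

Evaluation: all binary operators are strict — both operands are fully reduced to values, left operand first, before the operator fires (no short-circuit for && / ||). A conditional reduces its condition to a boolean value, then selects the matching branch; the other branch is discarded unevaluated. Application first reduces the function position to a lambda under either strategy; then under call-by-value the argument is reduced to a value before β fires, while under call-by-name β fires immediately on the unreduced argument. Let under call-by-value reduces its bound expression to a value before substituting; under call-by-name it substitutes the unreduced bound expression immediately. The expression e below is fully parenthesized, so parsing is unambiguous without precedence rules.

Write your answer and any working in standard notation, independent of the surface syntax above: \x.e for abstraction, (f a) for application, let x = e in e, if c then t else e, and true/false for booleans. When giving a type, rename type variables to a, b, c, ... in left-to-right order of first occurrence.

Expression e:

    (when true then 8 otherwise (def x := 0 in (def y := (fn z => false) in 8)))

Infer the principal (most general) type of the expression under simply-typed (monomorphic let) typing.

Derivation:
  unify Bool ~ Bool
let x : Int
\z._ : a -> Bool
let y : a -> Bool
  unify Int ~ Int

Answer: Int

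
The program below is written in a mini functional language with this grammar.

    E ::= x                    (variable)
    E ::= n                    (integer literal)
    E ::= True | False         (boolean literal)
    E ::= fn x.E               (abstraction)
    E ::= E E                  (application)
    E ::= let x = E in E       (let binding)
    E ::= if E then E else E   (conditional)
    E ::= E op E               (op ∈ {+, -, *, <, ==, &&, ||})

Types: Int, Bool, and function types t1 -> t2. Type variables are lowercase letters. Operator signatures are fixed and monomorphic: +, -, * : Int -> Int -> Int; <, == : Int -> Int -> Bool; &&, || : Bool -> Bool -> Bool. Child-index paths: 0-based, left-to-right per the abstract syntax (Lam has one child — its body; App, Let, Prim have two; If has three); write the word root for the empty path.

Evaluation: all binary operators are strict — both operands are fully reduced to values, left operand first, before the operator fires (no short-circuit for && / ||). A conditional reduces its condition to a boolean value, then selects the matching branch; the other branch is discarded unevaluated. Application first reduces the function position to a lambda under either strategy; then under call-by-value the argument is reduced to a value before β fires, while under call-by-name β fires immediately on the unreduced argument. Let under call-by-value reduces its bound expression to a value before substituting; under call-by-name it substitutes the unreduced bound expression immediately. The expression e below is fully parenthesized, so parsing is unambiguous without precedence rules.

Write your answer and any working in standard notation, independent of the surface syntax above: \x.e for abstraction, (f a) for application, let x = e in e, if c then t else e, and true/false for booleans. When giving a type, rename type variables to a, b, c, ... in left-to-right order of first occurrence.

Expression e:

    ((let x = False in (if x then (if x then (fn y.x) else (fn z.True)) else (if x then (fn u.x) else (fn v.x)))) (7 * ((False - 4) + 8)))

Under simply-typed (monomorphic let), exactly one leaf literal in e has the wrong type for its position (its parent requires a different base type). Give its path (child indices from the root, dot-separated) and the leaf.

Answer: 1.1.0.0 : false

Trace:
let x : Bool
x : Bool
  unify Bool ~ Bool
x : Bool
  unify Bool ~ Bool
x : Bool
\y._ : a -> Bool
\z._ : b -> Bool
  unify a -> Bool ~ b -> Bool
  unify a ~ b
  unify Bool ~ Bool
x : Bool
  unify Bool ~ Bool
x : Bool
\u._ : c -> Bool
x : Bool
\v._ : d -> Bool
  unify c -> Bool ~ d -> Bool
  unify c ~ d
  unify Bool ~ Bool
  unify b -> Bool ~ d -> Bool
  unify b ~ d
  unify Bool ~ Bool
  unify Int ~ Int
  unify Bool ~ Int
  FAIL: mismatch Bool ~ Int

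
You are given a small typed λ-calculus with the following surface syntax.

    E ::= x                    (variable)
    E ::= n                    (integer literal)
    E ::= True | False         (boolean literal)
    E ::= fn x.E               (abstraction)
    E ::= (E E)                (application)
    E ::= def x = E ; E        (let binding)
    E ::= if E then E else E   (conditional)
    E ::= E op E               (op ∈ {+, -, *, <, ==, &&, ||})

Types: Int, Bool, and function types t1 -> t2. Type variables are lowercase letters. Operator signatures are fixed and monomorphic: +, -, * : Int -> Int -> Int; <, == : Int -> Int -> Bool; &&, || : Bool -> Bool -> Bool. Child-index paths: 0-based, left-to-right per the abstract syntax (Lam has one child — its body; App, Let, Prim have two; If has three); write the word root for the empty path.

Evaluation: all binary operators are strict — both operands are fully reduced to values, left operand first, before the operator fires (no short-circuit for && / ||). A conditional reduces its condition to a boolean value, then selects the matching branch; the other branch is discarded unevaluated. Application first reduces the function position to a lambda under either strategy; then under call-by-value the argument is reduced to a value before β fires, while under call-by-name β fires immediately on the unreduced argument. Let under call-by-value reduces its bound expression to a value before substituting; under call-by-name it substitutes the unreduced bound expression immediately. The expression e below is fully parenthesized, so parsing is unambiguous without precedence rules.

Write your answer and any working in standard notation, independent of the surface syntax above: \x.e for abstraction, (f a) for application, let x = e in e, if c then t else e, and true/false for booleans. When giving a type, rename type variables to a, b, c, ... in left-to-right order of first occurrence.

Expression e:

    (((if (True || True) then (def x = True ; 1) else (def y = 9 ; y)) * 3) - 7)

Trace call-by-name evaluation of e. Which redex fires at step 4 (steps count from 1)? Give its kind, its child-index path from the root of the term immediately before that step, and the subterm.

Answer: delta at 0 : (1 * 3)

Trace:
step 0: (((if (true || true) then (let x = true in 1) else (let y = 9 in y)) * 3) - 7)
step 1: [delta@0.0.0] (((if true then (let x = true in 1) else (let y = 9 in y)) * 3) - 7)
step 2: [if@0.0] (((let x = true in 1) * 3) - 7)
step 3: [let@0.0] ((1 * 3) - 7)
step 4: [delta@0] (3 - 7)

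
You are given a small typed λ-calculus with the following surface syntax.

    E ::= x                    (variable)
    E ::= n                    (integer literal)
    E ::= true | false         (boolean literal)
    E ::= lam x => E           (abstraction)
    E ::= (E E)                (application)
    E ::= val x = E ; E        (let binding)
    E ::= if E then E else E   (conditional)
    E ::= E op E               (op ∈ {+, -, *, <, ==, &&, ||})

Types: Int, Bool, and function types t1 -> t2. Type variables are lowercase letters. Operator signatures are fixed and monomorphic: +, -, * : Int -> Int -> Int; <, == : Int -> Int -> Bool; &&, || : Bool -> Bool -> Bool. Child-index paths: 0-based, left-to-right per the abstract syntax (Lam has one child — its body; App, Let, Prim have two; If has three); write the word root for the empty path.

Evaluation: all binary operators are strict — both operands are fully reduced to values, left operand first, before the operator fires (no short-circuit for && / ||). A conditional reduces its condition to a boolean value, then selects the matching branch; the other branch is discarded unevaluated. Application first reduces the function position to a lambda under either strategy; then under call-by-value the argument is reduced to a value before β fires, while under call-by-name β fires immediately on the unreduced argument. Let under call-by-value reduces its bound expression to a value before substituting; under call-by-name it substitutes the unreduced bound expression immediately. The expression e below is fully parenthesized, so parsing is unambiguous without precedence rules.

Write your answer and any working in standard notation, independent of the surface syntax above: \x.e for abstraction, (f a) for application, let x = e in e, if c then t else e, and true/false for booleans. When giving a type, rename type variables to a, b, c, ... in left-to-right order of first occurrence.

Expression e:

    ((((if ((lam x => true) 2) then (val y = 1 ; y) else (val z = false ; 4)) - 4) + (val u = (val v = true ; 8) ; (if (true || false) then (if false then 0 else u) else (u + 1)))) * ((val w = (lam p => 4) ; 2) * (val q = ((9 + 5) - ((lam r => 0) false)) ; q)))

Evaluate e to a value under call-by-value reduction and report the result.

Answer: 140

Working:
step 0: ((((if ((\x.true) 2) then (let y = 1 in y) else (let z = false in 4)) - 4) + (let u = (let v = true in 8) in (if (true || false) then (if false then 0 else u) else (u + 1)))) * ((let w = (\p.4) in 2) * (let q = ((9 + 5) - ((\r.0) false)) in q)))
step 1: [beta@0.0.0.0] ((((if true then (let y = 1 in y) else (let z = false in 4)) - 4) + (let u = (let v = true in 8) in (if (true || false) then (if false then 0 else u) else (u + 1)))) * ((let w = (\p.4) in 2) * (let q = ((9 + 5) - ((\r.0) false)) in q)))
step 2: [if@0.0.0] ((((let y = 1 in y) - 4) + (let u = (let v = true in 8) in (if (true || false) then (if false then 0 else u) else (u + 1)))) * ((let w = (\p.4) in 2) * (let q = ((9 + 5) - ((\r.0) false)) in q)))
step 3: [let@0.0.0] (((1 - 4) + (let u = (let v = true in 8) in (if (true || false) then (if false then 0 else u) else (u + 1)))) * ((let w = (\p.4) in 2) * (let q = ((9 + 5) - ((\r.0) false)) in q)))
step 4: [delta@0.0] ((-3 + (let u = (let v = true in 8) in (if (true || false) then (if false then 0 else u) else (u + 1)))) * ((let w = (\p.4) in 2) * (let q = ((9 + 5) - ((\r.0) false)) in q)))
step 5: [let@0.1.0] ((-3 + (let u = 8 in (if (true || false) then (if false then 0 else u) else (u + 1)))) * ((let w = (\p.4) in 2) * (let q = ((9 + 5) - ((\r.0) false)) in q)))
step 6: [let@0.1] ((-3 + (if (true || false) then (if false then 0 else 8) else (8 + 1))) * ((let w = (\p.4) in 2) * (let q = ((9 + 5) - ((\r.0) false)) in q)))
step 7: [delta@0.1.0] ((-3 + (if true then (if false then 0 else 8) else (8 + 1))) * ((let w = (\p.4) in 2) * (let q = ((9 + 5) - ((\r.0) false)) in q)))
step 8: [if@0.1] ((-3 + (if false then 0 else 8)) * ((let w = (\p.4) in 2) * (let q = ((9 + 5) - ((\r.0) false)) in q)))
step 9: [if@0.1] ((-3 + 8) * ((let w = (\p.4) in 2) * (let q = ((9 + 5) - ((\r.0) false)) in q)))
step 10: [delta@0] (5 * ((let w = (\p.4) in 2) * (let q = ((9 + 5) - ((\r.0) false)) in q)))
step 11: [let@1.0] (5 * (2 * (let q = ((9 + 5) - ((\r.0) false)) in q)))
step 12: [delta@1.1.0.0] (5 * (2 * (let q = (14 - ((\r.0) false)) in q)))
step 13: [beta@1.1.0.1] (5 * (2 * (let q = (14 - 0) in q)))
step 14: [delta@1.1.0] (5 * (2 * (let q = 14 in q)))
step 15: [let@1.1] (5 * (2 * 14))
step 16: [delta@1] (5 * 28)
step 17: [delta@root] 140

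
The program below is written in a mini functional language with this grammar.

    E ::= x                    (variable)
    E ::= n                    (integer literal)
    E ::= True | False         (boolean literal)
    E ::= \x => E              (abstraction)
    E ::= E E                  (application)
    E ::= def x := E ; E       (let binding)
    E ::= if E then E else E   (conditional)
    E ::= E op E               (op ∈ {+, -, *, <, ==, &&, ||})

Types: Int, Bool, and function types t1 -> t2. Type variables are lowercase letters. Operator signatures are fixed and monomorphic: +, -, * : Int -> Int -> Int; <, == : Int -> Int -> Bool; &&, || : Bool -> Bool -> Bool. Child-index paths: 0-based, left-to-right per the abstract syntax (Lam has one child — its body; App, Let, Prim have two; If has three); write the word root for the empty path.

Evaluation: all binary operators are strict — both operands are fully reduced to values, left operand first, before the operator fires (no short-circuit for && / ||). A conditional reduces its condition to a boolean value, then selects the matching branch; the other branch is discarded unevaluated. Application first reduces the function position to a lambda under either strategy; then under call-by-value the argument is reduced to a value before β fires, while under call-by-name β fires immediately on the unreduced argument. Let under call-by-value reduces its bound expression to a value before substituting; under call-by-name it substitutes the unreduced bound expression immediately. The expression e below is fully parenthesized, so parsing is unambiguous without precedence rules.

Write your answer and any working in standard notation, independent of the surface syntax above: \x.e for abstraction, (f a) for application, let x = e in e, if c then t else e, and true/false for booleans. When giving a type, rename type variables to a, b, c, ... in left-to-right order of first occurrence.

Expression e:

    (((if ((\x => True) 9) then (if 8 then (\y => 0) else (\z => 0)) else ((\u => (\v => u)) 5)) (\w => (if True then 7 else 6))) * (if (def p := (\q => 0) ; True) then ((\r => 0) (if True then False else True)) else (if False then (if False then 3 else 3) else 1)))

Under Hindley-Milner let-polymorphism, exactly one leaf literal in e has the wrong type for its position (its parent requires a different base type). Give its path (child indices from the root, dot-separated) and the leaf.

Answer: 0.0.1.0 : 8

Working:
\x._ : a -> Bool
  unify a -> Bool ~ Int -> b
  unify a ~ Int
  unify Bool ~ b
_ _ : Bool
  unify Bool ~ Bool
  unify Int ~ Bool
  FAIL: mismatch Int ~ Bool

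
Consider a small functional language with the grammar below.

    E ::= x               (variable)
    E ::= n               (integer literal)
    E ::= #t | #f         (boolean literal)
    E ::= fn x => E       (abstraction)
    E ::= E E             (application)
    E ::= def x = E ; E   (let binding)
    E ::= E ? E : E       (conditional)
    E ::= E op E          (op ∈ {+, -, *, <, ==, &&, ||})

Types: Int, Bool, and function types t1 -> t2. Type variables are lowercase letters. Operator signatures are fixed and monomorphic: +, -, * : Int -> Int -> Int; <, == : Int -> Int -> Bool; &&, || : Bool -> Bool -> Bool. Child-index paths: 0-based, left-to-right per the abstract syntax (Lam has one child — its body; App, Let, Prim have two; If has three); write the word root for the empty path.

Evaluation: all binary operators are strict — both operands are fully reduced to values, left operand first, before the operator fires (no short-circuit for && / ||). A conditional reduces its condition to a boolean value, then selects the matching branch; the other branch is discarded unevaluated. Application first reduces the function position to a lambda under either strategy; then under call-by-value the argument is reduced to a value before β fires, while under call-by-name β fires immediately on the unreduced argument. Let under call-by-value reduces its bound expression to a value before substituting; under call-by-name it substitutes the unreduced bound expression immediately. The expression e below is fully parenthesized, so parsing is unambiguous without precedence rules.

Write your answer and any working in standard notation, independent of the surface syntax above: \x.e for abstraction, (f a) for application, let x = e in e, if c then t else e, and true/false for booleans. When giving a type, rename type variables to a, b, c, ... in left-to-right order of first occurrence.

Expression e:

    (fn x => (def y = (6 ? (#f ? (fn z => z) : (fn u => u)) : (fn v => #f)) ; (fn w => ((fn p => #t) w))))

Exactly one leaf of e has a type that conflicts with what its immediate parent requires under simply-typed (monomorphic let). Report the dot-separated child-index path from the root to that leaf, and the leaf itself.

Answer: 0.0.0 : 6

Trace:
  unify Int ~ Bool
  FAIL: mismatch Int ~ Bool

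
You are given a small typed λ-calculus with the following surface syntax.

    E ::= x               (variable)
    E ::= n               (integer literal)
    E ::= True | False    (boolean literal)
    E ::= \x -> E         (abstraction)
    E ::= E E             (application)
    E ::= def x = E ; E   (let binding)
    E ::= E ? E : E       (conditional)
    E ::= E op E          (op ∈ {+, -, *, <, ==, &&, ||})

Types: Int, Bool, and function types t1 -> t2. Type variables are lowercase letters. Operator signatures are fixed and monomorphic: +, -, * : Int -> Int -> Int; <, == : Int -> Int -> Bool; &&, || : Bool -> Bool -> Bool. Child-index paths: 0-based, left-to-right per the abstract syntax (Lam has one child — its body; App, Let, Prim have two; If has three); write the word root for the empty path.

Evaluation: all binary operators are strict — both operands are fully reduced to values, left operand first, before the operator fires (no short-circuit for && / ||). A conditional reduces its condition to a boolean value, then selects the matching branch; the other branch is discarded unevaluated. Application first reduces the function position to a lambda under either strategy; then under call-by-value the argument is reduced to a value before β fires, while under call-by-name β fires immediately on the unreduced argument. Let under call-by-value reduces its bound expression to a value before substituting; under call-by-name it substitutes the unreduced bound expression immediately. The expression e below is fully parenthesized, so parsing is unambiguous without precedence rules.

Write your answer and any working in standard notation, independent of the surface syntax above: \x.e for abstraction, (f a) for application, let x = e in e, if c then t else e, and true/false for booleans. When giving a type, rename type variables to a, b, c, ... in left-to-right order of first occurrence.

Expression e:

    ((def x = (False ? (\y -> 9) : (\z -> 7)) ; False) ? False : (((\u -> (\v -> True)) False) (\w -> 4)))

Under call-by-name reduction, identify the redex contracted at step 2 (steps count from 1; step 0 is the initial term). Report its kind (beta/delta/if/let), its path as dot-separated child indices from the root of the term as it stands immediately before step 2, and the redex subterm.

Answer: if at root : (if false then false else (((\u.(\v.true)) false) (\w.4)))

Working:
step 0: (if (let x = (if false then (\y.9) else (\z.7)) in false) then false else (((\u.(\v.true)) false) (\w.4)))
step 1: [let@0] (if false then false else (((\u.(\v.true)) false) (\w.4)))
step 2: [if@root] (((\u.(\v.true)) false) (\w.4))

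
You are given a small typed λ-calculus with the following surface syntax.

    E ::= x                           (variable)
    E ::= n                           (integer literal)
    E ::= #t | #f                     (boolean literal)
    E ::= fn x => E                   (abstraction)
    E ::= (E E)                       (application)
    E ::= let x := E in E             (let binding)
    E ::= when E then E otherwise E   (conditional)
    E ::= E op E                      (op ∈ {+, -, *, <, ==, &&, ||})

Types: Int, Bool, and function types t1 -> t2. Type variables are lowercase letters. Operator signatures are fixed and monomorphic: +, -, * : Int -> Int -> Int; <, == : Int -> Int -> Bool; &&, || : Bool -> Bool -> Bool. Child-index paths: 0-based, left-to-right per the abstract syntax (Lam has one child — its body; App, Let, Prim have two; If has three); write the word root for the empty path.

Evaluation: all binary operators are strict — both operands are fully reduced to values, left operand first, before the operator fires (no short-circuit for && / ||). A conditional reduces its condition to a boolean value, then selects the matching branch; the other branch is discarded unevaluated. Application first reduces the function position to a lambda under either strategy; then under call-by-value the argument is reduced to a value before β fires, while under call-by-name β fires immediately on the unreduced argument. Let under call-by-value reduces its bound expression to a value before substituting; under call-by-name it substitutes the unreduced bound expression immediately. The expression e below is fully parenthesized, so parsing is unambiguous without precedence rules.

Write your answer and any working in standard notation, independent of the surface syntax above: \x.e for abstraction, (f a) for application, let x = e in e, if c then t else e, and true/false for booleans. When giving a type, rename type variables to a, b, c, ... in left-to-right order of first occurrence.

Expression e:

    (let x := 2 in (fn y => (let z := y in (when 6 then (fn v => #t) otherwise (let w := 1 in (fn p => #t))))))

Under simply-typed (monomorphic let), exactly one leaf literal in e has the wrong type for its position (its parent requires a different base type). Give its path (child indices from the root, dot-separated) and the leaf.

Answer: 1.0.1.0 : 6

Working:
let x : Int
y : a
let z : a
  unify Int ~ Bool
  FAIL: mismatch Int ~ Bool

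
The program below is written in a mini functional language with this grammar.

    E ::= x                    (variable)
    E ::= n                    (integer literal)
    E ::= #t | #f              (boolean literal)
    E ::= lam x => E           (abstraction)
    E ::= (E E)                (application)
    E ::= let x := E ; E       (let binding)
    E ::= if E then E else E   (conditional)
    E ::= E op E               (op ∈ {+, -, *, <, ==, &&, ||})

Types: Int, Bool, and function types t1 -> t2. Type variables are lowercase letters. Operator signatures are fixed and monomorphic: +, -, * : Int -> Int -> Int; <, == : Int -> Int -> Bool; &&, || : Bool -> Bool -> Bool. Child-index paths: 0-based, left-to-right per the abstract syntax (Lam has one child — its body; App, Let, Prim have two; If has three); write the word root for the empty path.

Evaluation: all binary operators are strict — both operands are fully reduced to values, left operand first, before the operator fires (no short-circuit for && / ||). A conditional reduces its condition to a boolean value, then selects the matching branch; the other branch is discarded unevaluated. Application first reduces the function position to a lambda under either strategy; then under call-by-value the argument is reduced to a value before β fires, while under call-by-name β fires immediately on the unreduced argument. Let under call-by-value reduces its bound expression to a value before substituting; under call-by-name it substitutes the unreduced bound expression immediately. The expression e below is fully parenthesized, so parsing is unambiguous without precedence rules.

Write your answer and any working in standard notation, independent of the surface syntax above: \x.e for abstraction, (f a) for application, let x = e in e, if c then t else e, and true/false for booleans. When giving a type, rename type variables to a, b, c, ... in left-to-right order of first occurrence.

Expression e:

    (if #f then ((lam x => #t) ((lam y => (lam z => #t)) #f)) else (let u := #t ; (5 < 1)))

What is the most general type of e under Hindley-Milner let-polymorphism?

Working:
  unify Bool ~ Bool
\x._ : a -> Bool
\z._ : c -> Bool
\y._ : b -> c -> Bool
  unify b -> c -> Bool ~ Bool -> d
  unify b ~ Bool
  unify c -> Bool ~ d
_ _ : c -> Bool
  unify a -> Bool ~ (c -> Bool) -> e
  unify a ~ c -> Bool
  unify Bool ~ e
_ _ : Bool
let u : Bool
  unify Int ~ Int
  unify Int ~ Int
  unify Bool ~ Bool

Answer: Bool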